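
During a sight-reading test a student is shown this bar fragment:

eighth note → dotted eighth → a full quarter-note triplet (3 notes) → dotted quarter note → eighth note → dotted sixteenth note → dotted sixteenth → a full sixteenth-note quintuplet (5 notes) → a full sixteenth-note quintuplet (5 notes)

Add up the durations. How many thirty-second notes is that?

Each duration in thirty-second notes: eighth note = 4; dotted eighth = 6; a full quarter-note triplet (3 notes) (three triplet quarters span one half) = 16; dotted quarter note = 12; eighth note = 4; dotted sixteenth note = 3; dotted sixteenth = 3; a full sixteenth-note quintuplet (5 notes) (five quintuplet sixteenths span one quarter) = 8; a full sixteenth-note quintuplet (5 notes) (five quintuplet sixteenths span one quarter) = 8.
Total: 4 + 6 + 16 + 12 + 4 + 3 + 3 + 8 + 8 = 64 thirty-second notes.

64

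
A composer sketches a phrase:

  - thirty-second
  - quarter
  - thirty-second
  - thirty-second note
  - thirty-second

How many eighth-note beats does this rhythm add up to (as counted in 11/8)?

3

One eighth-note beat = 4 thirty-second notes.
Working in thirty-second notes: thirty-second = 1; quarter = 8; thirty-second = 1; thirty-second note = 1; thirty-second = 1.
Adding: 1 + 8 + 1 + 1 + 1 = 12.
12 ÷ 4 = 3 beats.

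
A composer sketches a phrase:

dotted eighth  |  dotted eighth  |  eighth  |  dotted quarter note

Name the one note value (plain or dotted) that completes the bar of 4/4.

The bar of 4/4 = 16 sixteenth notes.
Each duration in sixteenth notes: dotted eighth = 3; dotted eighth = 3; eighth = 2; dotted quarter note = 6.
Sum: 3 + 3 + 2 + 6 = 14.
Remaining: 16 − 14 = 2 sixteenth notes, which is a eighth note.

eighth note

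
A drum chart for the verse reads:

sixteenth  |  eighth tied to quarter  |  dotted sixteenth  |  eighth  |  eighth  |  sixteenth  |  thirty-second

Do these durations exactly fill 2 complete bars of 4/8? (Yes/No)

No

One bar of 4/8 = 16 thirty-second notes, so 2 bars = 32.
Each duration in thirty-second notes: sixteenth = 2; eighth tied to quarter (eighth + quarter) = 12; dotted sixteenth = 3; eighth = 4; eighth = 4; sixteenth = 2; thirty-second = 1.
Adding: 2 + 12 + 3 + 4 + 4 + 2 + 1 = 28.
28 falls short of 32, so the answer is No.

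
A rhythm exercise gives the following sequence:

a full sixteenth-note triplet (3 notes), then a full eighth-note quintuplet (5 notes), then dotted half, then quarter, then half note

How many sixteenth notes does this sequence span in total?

34

Express everything in sixteenth notes: a full sixteenth-note triplet (3 notes) (three triplet sixteenths span one eighth) = 2; a full eighth-note quintuplet (5 notes) (five quintuplet eighths span one half) = 8; dotted half = 12; quarter = 4; half note = 8.
Altogether 2 + 8 + 12 + 4 + 8 = 34 sixteenth notes.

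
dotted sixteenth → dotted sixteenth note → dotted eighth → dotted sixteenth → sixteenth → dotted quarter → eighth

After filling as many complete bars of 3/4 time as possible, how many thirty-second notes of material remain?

9

One bar of 3/4 = 24 thirty-second notes.
Working in thirty-second notes: dotted sixteenth = 3; dotted sixteenth note = 3; dotted eighth = 6; dotted sixteenth = 3; sixteenth = 2; dotted quarter = 12; eighth = 4.
Total: 3 + 3 + 6 + 3 + 2 + 12 + 4 = 33.
33 ÷ 24 = 1 complete bar with 9 thirty-second notes remaining.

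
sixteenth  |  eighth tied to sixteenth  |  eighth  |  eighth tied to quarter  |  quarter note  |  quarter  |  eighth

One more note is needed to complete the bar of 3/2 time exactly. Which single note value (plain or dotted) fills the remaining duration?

The bar of 3/2 = 24 sixteenth notes.
Each duration in sixteenth notes: sixteenth = 1; eighth tied to sixteenth (eighth + sixteenth) = 3; eighth = 2; eighth tied to quarter (eighth + quarter) = 6; quarter note = 4; quarter = 4; eighth = 2.
Altogether 1 + 3 + 2 + 6 + 4 + 4 + 2 = 22.
Remaining: 24 − 22 = 2 sixteenth notes, which is a eighth note.

eighth note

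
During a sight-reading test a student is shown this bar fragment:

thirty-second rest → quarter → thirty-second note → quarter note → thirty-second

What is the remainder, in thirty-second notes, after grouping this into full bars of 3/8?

One bar of 3/8 = 12 thirty-second notes.
Working in thirty-second notes: thirty-second rest = 1; quarter = 8; thirty-second note = 1; quarter note = 8; thirty-second = 1.
Total: 1 + 8 + 1 + 8 + 1 = 19.
19 ÷ 12 = 1 complete bar with 7 thirty-second notes remaining.

7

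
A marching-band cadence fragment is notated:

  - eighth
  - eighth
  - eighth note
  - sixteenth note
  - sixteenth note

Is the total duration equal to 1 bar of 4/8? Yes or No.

Yes

One bar of 4/8 = 8 sixteenth notes.
In sixteenth notes: eighth = 2; eighth = 2; eighth note = 2; sixteenth note = 1; sixteenth note = 1.
Adding: 2 + 2 + 2 + 1 + 1 = 8.
8 equals 8, so the answer is Yes.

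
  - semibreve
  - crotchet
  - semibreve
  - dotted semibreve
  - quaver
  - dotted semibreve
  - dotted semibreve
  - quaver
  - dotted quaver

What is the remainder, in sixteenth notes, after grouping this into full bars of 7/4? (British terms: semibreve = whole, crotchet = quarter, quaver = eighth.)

3

One bar of 7/4 = 28 sixteenth notes.
In sixteenth notes: semibreve = 16; crotchet = 4; semibreve = 16; dotted semibreve = 24; quaver = 2; dotted semibreve = 24; dotted semibreve = 24; quaver = 2; dotted quaver = 3.
Total: 16 + 4 + 16 + 24 + 2 + 24 + 24 + 2 + 3 = 115.
115 ÷ 28 = 4 complete bars with 3 sixteenth notes remaining.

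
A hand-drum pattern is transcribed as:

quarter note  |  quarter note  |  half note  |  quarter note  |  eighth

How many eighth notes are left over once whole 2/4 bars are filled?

3

One bar of 2/4 = 4 eighth notes.
Working in eighth notes: quarter note = 2; quarter note = 2; half note = 4; quarter note = 2; eighth = 1.
Sum: 2 + 2 + 4 + 2 + 1 = 11.
11 ÷ 4 = 2 complete bars with 3 eighth notes remaining.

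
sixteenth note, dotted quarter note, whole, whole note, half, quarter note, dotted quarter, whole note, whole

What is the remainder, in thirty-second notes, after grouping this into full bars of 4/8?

2

One bar of 4/8 = 8 sixteenth notes.
Convert each value to sixteenth notes: sixteenth note = 1; dotted quarter note = 6; whole = 16; whole note = 16; half = 8; quarter note = 4; dotted quarter = 6; whole note = 16; whole = 16.
Sum: 1 + 6 + 16 + 16 + 8 + 4 + 6 + 16 + 16 = 89.
89 ÷ 8 = 11 complete bars with 1 sixteenth note remaining = 2 thirty-second notes.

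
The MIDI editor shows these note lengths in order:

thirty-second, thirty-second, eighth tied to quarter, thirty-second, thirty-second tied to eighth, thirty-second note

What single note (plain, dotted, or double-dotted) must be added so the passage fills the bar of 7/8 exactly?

double-dotted eighth note

The bar of 7/8 = 28 thirty-second notes.
Working in thirty-second notes: thirty-second = 1; thirty-second = 1; eighth tied to quarter (eighth + quarter) = 12; thirty-second = 1; thirty-second tied to eighth (thirty-second + eighth) = 5; thirty-second note = 1.
Total: 1 + 1 + 12 + 1 + 5 + 1 = 21.
Remaining: 28 − 21 = 7 thirty-second notes, which is a double-dotted eighth note.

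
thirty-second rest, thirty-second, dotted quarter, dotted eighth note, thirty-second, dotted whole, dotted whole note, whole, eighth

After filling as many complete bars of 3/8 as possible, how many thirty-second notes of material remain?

9

One bar of 3/8 = 12 thirty-second notes.
In thirty-second notes: thirty-second rest = 1; thirty-second = 1; dotted quarter = 12; dotted eighth note = 6; thirty-second = 1; dotted whole = 48; dotted whole note = 48; whole = 32; eighth = 4.
Altogether 1 + 1 + 12 + 6 + 1 + 48 + 48 + 32 + 4 = 153.
153 ÷ 12 = 12 complete bars with 9 thirty-second notes remaining.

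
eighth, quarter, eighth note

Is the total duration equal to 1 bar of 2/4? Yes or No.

One bar of 2/4 = 4 eighth notes.
Express everything in eighth notes: eighth = 1; quarter = 2; eighth note = 1.
Sum: 1 + 2 + 1 = 4.
4 equals 4, so the answer is Yes.

Yes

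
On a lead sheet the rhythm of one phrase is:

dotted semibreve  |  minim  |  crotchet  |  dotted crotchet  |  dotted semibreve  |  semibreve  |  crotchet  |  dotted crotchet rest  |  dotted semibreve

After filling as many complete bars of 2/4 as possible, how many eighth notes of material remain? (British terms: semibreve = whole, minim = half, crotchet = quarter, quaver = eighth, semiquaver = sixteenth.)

One bar of 2/4 = 4 eighth notes.
Working in eighth notes: dotted semibreve = 12; minim = 4; crotchet = 2; dotted crotchet = 3; dotted semibreve = 12; semibreve = 8; crotchet = 2; dotted crotchet rest = 3; dotted semibreve = 12.
Sum: 12 + 4 + 2 + 3 + 12 + 8 + 2 + 3 + 12 = 58.
58 ÷ 4 = 14 complete bars with 2 eighth notes remaining.

2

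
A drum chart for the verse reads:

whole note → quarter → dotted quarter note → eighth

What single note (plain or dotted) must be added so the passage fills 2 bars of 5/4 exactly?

dotted half note

2 bars of 5/4 = 20 eighth notes.
Express everything in eighth notes: whole note = 8; quarter = 2; dotted quarter note = 3; eighth = 1.
Sum: 8 + 2 + 3 + 1 = 14.
Remaining: 20 − 14 = 6 eighth notes, which is a dotted half note.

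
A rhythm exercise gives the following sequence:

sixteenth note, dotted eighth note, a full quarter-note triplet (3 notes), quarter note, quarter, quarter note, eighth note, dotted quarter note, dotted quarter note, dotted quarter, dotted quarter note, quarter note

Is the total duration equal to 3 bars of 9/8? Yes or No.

One bar of 9/8 = 18 sixteenth notes, so 3 bars = 54.
In sixteenth notes: sixteenth note = 1; dotted eighth note = 3; a full quarter-note triplet (3 notes) (three triplet quarters span one half) = 8; quarter note = 4; quarter = 4; quarter note = 4; eighth note = 2; dotted quarter note = 6; dotted quarter note = 6; dotted quarter = 6; dotted quarter note = 6; quarter note = 4.
Adding: 1 + 3 + 8 + 4 + 4 + 4 + 2 + 6 + 6 + 6 + 6 + 4 = 54.
54 equals 54, so the answer is Yes.

Yes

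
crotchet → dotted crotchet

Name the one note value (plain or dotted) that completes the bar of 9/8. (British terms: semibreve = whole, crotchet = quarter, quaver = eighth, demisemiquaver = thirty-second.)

half note

The bar of 9/8 = 9 eighth notes.
Express everything in eighth notes: crotchet = 2; dotted crotchet = 3.
Sum: 2 + 3 = 5.
Remaining: 9 − 5 = 4 eighth notes, which is a half note.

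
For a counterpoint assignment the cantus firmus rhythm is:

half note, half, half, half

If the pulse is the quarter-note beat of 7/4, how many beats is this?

8

One quarter-note beat = 2 eighth notes.
Each duration in eighth notes: half note = 4; half = 4; half = 4; half = 4.
Total: 4 + 4 + 4 + 4 = 16.
16 ÷ 2 = 8 beats.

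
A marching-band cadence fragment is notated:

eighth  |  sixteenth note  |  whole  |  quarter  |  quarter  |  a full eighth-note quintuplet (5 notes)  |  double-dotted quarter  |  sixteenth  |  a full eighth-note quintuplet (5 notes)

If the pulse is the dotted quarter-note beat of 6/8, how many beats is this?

8.5

One dotted quarter-note beat = 6 sixteenth notes.
Working in sixteenth notes: eighth = 2; sixteenth note = 1; whole = 16; quarter = 4; quarter = 4; a full eighth-note quintuplet (5 notes) (five quintuplet eighths span one half) = 8; double-dotted quarter = 7; sixteenth = 1; a full eighth-note quintuplet (5 notes) (five quintuplet eighths span one half) = 8.
Adding: 2 + 1 + 16 + 4 + 4 + 8 + 7 + 1 + 8 = 51.
51 ÷ 6 = 8.5 beats.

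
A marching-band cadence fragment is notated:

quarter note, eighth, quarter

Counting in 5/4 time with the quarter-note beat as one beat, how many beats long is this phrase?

One quarter-note beat = 2 eighth notes.
Express everything in eighth notes: quarter note = 2; eighth = 1; quarter = 2.
Total: 2 + 1 + 2 = 5.
5 ÷ 2 = 2.5 beats.

2.5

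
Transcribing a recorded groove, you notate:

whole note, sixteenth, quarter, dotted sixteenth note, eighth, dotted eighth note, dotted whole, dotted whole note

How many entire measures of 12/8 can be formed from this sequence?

3

One bar of 12/8 = 48 thirty-second notes.
Working in thirty-second notes: whole note = 32; sixteenth = 2; quarter = 8; dotted sixteenth note = 3; eighth = 4; dotted eighth note = 6; dotted whole = 48; dotted whole note = 48.
Sum: 32 + 2 + 8 + 3 + 4 + 6 + 48 + 48 = 151.
151 ÷ 48 = 3 complete bars with 7 left over.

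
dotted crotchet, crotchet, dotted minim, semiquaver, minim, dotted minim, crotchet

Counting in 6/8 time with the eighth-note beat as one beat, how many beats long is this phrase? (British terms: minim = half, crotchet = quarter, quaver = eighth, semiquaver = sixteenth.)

23.5

One eighth-note beat = 2 sixteenth notes.
In sixteenth notes: dotted crotchet = 6; crotchet = 4; dotted minim = 12; semiquaver = 1; minim = 8; dotted minim = 12; crotchet = 4.
Altogether 6 + 4 + 12 + 1 + 8 + 12 + 4 = 47.
47 ÷ 2 = 23.5 beats.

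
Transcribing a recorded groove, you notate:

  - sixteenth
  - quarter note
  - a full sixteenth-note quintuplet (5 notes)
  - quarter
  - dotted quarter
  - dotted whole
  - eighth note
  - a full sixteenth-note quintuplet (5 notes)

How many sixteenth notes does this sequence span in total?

49

In sixteenth notes: sixteenth = 1; quarter note = 4; a full sixteenth-note quintuplet (5 notes) (five quintuplet sixteenths span one quarter) = 4; quarter = 4; dotted quarter = 6; dotted whole = 24; eighth note = 2; a full sixteenth-note quintuplet (5 notes) (five quintuplet sixteenths span one quarter) = 4.
Sum: 1 + 4 + 4 + 4 + 6 + 24 + 2 + 4 = 49 sixteenth notes.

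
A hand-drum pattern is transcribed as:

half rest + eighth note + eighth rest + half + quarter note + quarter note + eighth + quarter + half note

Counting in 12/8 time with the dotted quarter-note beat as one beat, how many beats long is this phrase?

7

One dotted quarter-note beat = 3 eighth notes.
Each duration in eighth notes: half rest = 4; eighth note = 1; eighth rest = 1; half = 4; quarter note = 2; quarter note = 2; eighth = 1; quarter = 2; half note = 4.
Total: 4 + 1 + 1 + 4 + 2 + 2 + 1 + 2 + 4 = 21.
21 ÷ 3 = 7 beats.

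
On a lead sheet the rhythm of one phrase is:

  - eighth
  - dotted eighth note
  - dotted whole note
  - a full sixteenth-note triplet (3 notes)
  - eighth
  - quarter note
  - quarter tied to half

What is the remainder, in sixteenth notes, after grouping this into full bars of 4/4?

1

One bar of 4/4 = 16 sixteenth notes.
Each duration in sixteenth notes: eighth = 2; dotted eighth note = 3; dotted whole note = 24; a full sixteenth-note triplet (3 notes) (three triplet sixteenths span one eighth) = 2; eighth = 2; quarter note = 4; quarter tied to half (quarter + half) = 12.
Adding: 2 + 3 + 24 + 2 + 2 + 4 + 12 = 49.
49 ÷ 16 = 3 complete bars with 1 sixteenth note remaining.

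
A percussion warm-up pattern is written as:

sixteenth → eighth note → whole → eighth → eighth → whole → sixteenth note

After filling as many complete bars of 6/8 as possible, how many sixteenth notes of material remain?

One bar of 6/8 = 12 sixteenth notes.
In sixteenth notes: sixteenth = 1; eighth note = 2; whole = 16; eighth = 2; eighth = 2; whole = 16; sixteenth note = 1.
Altogether 1 + 2 + 16 + 2 + 2 + 16 + 1 = 40.
40 ÷ 12 = 3 complete bars with 4 sixteenth notes remaining.

4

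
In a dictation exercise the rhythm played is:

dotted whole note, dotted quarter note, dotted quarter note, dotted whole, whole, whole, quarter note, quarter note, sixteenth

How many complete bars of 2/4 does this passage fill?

One bar of 2/4 = 8 sixteenth notes.
Working in sixteenth notes: dotted whole note = 24; dotted quarter note = 6; dotted quarter note = 6; dotted whole = 24; whole = 16; whole = 16; quarter note = 4; quarter note = 4; sixteenth = 1.
Altogether 24 + 6 + 6 + 24 + 16 + 16 + 4 + 4 + 1 = 101.
101 ÷ 8 = 12 complete bars with 5 left over.

12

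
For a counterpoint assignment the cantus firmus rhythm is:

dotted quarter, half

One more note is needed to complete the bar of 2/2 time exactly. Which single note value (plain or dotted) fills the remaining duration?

eighth note

The bar of 2/2 = 8 eighth notes.
Each duration in eighth notes: dotted quarter = 3; half = 4.
Altogether 3 + 4 = 7.
Remaining: 8 − 7 = 1 eighth note, which is a eighth note.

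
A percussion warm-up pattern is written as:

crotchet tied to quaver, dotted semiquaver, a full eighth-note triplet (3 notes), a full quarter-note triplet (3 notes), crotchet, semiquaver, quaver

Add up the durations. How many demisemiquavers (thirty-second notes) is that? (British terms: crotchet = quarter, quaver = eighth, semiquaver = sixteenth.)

Working in thirty-second notes: crotchet tied to quaver (crotchet + quaver) = 12; dotted semiquaver = 3; a full eighth-note triplet (3 notes) (three triplet eighths span one quarter) = 8; a full quarter-note triplet (3 notes) (three triplet quarters span one half) = 16; crotchet = 8; semiquaver = 2; quaver = 4.
Adding: 12 + 3 + 8 + 16 + 8 + 2 + 4 = 53 thirty-second notes.

53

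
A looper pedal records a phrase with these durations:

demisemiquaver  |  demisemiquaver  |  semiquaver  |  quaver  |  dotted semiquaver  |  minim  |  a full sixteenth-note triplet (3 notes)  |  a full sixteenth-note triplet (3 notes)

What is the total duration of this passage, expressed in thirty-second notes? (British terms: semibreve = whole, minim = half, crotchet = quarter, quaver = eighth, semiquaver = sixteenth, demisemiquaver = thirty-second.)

Express everything in thirty-second notes: demisemiquaver = 1; demisemiquaver = 1; semiquaver = 2; quaver = 4; dotted semiquaver = 3; minim = 16; a full sixteenth-note triplet (3 notes) (three triplet sixteenths span one eighth) = 4; a full sixteenth-note triplet (3 notes) (three triplet sixteenths span one eighth) = 4.
Total: 1 + 1 + 2 + 4 + 3 + 16 + 4 + 4 = 35 thirty-second notes.

35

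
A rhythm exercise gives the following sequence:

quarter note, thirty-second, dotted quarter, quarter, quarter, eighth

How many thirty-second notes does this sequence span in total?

41

Express everything in thirty-second notes: quarter note = 8; thirty-second = 1; dotted quarter = 12; quarter = 8; quarter = 8; eighth = 4.
Total: 8 + 1 + 12 + 8 + 8 + 4 = 41 thirty-second notes.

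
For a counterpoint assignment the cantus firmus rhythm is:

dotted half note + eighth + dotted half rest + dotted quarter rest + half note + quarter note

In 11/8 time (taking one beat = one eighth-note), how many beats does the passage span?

One eighth-note beat = 2 sixteenth notes.
Each duration in sixteenth notes: dotted half note = 12; eighth = 2; dotted half rest = 12; dotted quarter rest = 6; half note = 8; quarter note = 4.
Sum: 12 + 2 + 12 + 6 + 8 + 4 = 44.
44 ÷ 2 = 22 beats.

22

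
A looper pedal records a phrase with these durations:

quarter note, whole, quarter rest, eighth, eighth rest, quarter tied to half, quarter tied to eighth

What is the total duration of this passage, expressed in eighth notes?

Working in eighth notes: quarter note = 2; whole = 8; quarter rest = 2; eighth = 1; eighth rest = 1; quarter tied to half (quarter + half) = 6; quarter tied to eighth (quarter + eighth) = 3.
Altogether 2 + 8 + 2 + 1 + 1 + 6 + 3 = 23 eighth notes.

23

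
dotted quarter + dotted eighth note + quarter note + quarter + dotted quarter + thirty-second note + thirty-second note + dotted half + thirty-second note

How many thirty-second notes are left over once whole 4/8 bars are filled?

One bar of 4/8 = 16 thirty-second notes.
Express everything in thirty-second notes: dotted quarter = 12; dotted eighth note = 6; quarter note = 8; quarter = 8; dotted quarter = 12; thirty-second note = 1; thirty-second note = 1; dotted half = 24; thirty-second note = 1.
Adding: 12 + 6 + 8 + 8 + 12 + 1 + 1 + 24 + 1 = 73.
73 ÷ 16 = 4 complete bars with 9 thirty-second notes remaining.

9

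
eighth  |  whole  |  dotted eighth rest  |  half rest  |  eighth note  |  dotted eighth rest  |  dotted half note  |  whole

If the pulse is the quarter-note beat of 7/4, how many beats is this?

One quarter-note beat = 4 sixteenth notes.
In sixteenth notes: eighth = 2; whole = 16; dotted eighth rest = 3; half rest = 8; eighth note = 2; dotted eighth rest = 3; dotted half note = 12; whole = 16.
Adding: 2 + 16 + 3 + 8 + 2 + 3 + 12 + 16 = 62.
62 ÷ 4 = 15.5 beats.

15.5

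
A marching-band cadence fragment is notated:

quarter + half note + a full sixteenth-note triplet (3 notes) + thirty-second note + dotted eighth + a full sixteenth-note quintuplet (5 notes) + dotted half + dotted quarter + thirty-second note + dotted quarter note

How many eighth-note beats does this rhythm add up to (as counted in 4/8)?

23

One eighth-note beat = 4 thirty-second notes.
In thirty-second notes: quarter = 8; half note = 16; a full sixteenth-note triplet (3 notes) (three triplet sixteenths span one eighth) = 4; thirty-second note = 1; dotted eighth = 6; a full sixteenth-note quintuplet (5 notes) (five quintuplet sixteenths span one quarter) = 8; dotted half = 24; dotted quarter = 12; thirty-second note = 1; dotted quarter note = 12.
Total: 8 + 16 + 4 + 1 + 6 + 8 + 24 + 12 + 1 + 12 = 92.
92 ÷ 4 = 23 beats.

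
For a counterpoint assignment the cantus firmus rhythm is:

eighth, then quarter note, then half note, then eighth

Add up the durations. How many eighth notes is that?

Working in eighth notes: eighth = 1; quarter note = 2; half note = 4; eighth = 1.
Total: 1 + 2 + 4 + 1 = 8 eighth notes.

8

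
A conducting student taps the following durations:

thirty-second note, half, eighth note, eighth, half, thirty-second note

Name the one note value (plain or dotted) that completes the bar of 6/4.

The bar of 6/4 = 48 thirty-second notes.
Each duration in thirty-second notes: thirty-second note = 1; half = 16; eighth note = 4; eighth = 4; half = 16; thirty-second note = 1.
Sum: 1 + 16 + 4 + 4 + 16 + 1 = 42.
Remaining: 48 − 42 = 6 thirty-second notes, which is a dotted eighth note.

dotted eighth note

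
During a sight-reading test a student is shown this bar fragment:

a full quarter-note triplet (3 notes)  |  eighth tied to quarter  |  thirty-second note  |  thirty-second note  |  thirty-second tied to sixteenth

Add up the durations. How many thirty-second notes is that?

33

Convert each value to thirty-second notes: a full quarter-note triplet (3 notes) (three triplet quarters span one half) = 16; eighth tied to quarter (eighth + quarter) = 12; thirty-second note = 1; thirty-second note = 1; thirty-second tied to sixteenth (thirty-second + sixteenth) = 3.
Adding: 16 + 12 + 1 + 1 + 3 = 33 thirty-second notes.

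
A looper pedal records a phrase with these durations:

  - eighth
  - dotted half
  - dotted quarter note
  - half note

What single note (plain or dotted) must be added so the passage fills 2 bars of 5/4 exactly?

dotted half note

2 bars of 5/4 = 20 eighth notes.
Express everything in eighth notes: eighth = 1; dotted half = 6; dotted quarter note = 3; half note = 4.
Adding: 1 + 6 + 3 + 4 = 14.
Remaining: 20 − 14 = 6 eighth notes, which is a dotted half note.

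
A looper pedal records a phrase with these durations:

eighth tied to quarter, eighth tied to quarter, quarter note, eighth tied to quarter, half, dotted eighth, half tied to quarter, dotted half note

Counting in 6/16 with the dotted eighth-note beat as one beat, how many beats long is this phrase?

19

One dotted eighth-note beat = 3 sixteenth notes.
Express everything in sixteenth notes: eighth tied to quarter (eighth + quarter) = 6; eighth tied to quarter (eighth + quarter) = 6; quarter note = 4; eighth tied to quarter (eighth + quarter) = 6; half = 8; dotted eighth = 3; half tied to quarter (half + quarter) = 12; dotted half note = 12.
Total: 6 + 6 + 4 + 6 + 8 + 3 + 12 + 12 = 57.
57 ÷ 3 = 19 beats.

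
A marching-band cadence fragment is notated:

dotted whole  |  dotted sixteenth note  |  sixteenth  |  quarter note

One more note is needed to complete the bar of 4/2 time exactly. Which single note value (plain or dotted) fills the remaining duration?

The bar of 4/2 = 64 thirty-second notes.
Working in thirty-second notes: dotted whole = 48; dotted sixteenth note = 3; sixteenth = 2; quarter note = 8.
Total: 48 + 3 + 2 + 8 = 61.
Remaining: 64 − 61 = 3 thirty-second notes, which is a dotted sixteenth note.

dotted sixteenth note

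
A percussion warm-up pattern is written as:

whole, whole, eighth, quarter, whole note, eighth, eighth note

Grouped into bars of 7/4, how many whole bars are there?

2

One bar of 7/4 = 14 eighth notes.
Express everything in eighth notes: whole = 8; whole = 8; eighth = 1; quarter = 2; whole note = 8; eighth = 1; eighth note = 1.
Adding: 8 + 8 + 1 + 2 + 8 + 1 + 1 = 29.
29 ÷ 14 = 2 complete bars with 1 left over.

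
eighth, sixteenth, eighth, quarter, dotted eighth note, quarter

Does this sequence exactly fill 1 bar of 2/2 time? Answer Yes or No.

One bar of 2/2 = 16 sixteenth notes.
Working in sixteenth notes: eighth = 2; sixteenth = 1; eighth = 2; quarter = 4; dotted eighth note = 3; quarter = 4.
Adding: 2 + 1 + 2 + 4 + 3 + 4 = 16.
16 equals 16, so the answer is Yes.

Yes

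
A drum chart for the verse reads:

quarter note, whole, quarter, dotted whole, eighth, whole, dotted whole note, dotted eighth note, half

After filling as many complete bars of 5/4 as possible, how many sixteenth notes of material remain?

1

One bar of 5/4 = 20 sixteenth notes.
Express everything in sixteenth notes: quarter note = 4; whole = 16; quarter = 4; dotted whole = 24; eighth = 2; whole = 16; dotted whole note = 24; dotted eighth note = 3; half = 8.
Adding: 4 + 16 + 4 + 24 + 2 + 16 + 24 + 3 + 8 = 101.
101 ÷ 20 = 5 complete bars with 1 sixteenth note remaining.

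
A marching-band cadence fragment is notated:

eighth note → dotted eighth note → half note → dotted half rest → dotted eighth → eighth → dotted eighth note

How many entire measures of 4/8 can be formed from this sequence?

4

One bar of 4/8 = 8 sixteenth notes.
Working in sixteenth notes: eighth note = 2; dotted eighth note = 3; half note = 8; dotted half rest = 12; dotted eighth = 3; eighth = 2; dotted eighth note = 3.
Adding: 2 + 3 + 8 + 12 + 3 + 2 + 3 = 33.
33 ÷ 8 = 4 complete bars with 1 left over.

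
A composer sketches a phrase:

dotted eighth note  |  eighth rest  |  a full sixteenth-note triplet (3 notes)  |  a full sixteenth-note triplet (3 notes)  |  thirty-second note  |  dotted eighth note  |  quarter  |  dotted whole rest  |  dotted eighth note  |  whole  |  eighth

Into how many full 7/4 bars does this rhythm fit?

2

One bar of 7/4 = 56 thirty-second notes.
Convert each value to thirty-second notes: dotted eighth note = 6; eighth rest = 4; a full sixteenth-note triplet (3 notes) (three triplet sixteenths span one eighth) = 4; a full sixteenth-note triplet (3 notes) (three triplet sixteenths span one eighth) = 4; thirty-second note = 1; dotted eighth note = 6; quarter = 8; dotted whole rest = 48; dotted eighth note = 6; whole = 32; eighth = 4.
Altogether 6 + 4 + 4 + 4 + 1 + 6 + 8 + 48 + 6 + 32 + 4 = 123.
123 ÷ 56 = 2 complete bars with 11 left over.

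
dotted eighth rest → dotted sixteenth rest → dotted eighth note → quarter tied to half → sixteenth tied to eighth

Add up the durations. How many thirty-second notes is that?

45

Each duration in thirty-second notes: dotted eighth rest = 6; dotted sixteenth rest = 3; dotted eighth note = 6; quarter tied to half (quarter + half) = 24; sixteenth tied to eighth (sixteenth + eighth) = 6.
Sum: 6 + 3 + 6 + 24 + 6 = 45 thirty-second notes.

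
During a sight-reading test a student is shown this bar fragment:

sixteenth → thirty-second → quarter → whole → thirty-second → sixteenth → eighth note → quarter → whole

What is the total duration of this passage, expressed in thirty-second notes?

Convert each value to thirty-second notes: sixteenth = 2; thirty-second = 1; quarter = 8; whole = 32; thirty-second = 1; sixteenth = 2; eighth note = 4; quarter = 8; whole = 32.
Sum: 2 + 1 + 8 + 32 + 1 + 2 + 4 + 8 + 32 = 90 thirty-second notes.

90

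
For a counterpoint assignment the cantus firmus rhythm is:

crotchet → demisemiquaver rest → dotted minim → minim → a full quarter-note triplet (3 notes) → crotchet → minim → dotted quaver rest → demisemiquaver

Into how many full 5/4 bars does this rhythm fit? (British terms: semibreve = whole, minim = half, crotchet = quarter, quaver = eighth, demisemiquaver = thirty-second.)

2

One bar of 5/4 = 40 thirty-second notes.
Convert each value to thirty-second notes: crotchet = 8; demisemiquaver rest = 1; dotted minim = 24; minim = 16; a full quarter-note triplet (3 notes) (three triplet quarters span one half) = 16; crotchet = 8; minim = 16; dotted quaver rest = 6; demisemiquaver = 1.
Sum: 8 + 1 + 24 + 16 + 16 + 8 + 16 + 6 + 1 = 96.
96 ÷ 40 = 2 complete bars with 16 left over.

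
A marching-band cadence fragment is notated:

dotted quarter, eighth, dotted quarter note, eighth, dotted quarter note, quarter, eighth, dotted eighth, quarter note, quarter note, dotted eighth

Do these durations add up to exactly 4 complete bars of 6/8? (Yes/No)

No

One bar of 6/8 = 12 sixteenth notes, so 4 bars = 48.
Working in sixteenth notes: dotted quarter = 6; eighth = 2; dotted quarter note = 6; eighth = 2; dotted quarter note = 6; quarter = 4; eighth = 2; dotted eighth = 3; quarter note = 4; quarter note = 4; dotted eighth = 3.
Adding: 6 + 2 + 6 + 2 + 6 + 4 + 2 + 3 + 4 + 4 + 3 = 42.
42 falls short of 48, so the answer is No.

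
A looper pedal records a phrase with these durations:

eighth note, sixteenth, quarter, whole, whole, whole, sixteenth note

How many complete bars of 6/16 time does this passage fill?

One bar of 6/16 = 6 sixteenth notes.
Express everything in sixteenth notes: eighth note = 2; sixteenth = 1; quarter = 4; whole = 16; whole = 16; whole = 16; sixteenth note = 1.
Altogether 2 + 1 + 4 + 16 + 16 + 16 + 1 = 56.
56 ÷ 6 = 9 complete bars with 2 left over.

9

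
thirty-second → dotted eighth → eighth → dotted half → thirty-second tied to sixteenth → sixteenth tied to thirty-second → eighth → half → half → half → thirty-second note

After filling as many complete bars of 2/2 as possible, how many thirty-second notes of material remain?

30

One bar of 2/2 = 32 thirty-second notes.
Express everything in thirty-second notes: thirty-second = 1; dotted eighth = 6; eighth = 4; dotted half = 24; thirty-second tied to sixteenth (thirty-second + sixteenth) = 3; sixteenth tied to thirty-second (sixteenth + thirty-second) = 3; eighth = 4; half = 16; half = 16; half = 16; thirty-second note = 1.
Sum: 1 + 6 + 4 + 24 + 3 + 3 + 4 + 16 + 16 + 16 + 1 = 94.
94 ÷ 32 = 2 complete bars with 30 thirty-second notes remaining.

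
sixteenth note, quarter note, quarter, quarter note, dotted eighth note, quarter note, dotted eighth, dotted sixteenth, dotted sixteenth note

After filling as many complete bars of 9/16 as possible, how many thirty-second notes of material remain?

16

One bar of 9/16 = 18 thirty-second notes.
In thirty-second notes: sixteenth note = 2; quarter note = 8; quarter = 8; quarter note = 8; dotted eighth note = 6; quarter note = 8; dotted eighth = 6; dotted sixteenth = 3; dotted sixteenth note = 3.
Total: 2 + 8 + 8 + 8 + 6 + 8 + 6 + 3 + 3 = 52.
52 ÷ 18 = 2 complete bars with 16 thirty-second notes remaining.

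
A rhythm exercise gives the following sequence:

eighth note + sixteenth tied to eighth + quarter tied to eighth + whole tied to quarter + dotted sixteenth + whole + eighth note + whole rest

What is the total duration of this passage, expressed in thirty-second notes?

Working in thirty-second notes: eighth note = 4; sixteenth tied to eighth (sixteenth + eighth) = 6; quarter tied to eighth (quarter + eighth) = 12; whole tied to quarter (whole + quarter) = 40; dotted sixteenth = 3; whole = 32; eighth note = 4; whole rest = 32.
Total: 4 + 6 + 12 + 40 + 3 + 32 + 4 + 32 = 133 thirty-second notes.

133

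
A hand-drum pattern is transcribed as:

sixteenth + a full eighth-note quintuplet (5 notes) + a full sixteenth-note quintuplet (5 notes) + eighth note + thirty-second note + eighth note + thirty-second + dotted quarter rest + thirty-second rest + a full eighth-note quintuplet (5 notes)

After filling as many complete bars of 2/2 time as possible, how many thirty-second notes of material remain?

One bar of 2/2 = 32 thirty-second notes.
Express everything in thirty-second notes: sixteenth = 2; a full eighth-note quintuplet (5 notes) (five quintuplet eighths span one half) = 16; a full sixteenth-note quintuplet (5 notes) (five quintuplet sixteenths span one quarter) = 8; eighth note = 4; thirty-second note = 1; eighth note = 4; thirty-second = 1; dotted quarter rest = 12; thirty-second rest = 1; a full eighth-note quintuplet (5 notes) (five quintuplet eighths span one half) = 16.
Adding: 2 + 16 + 8 + 4 + 1 + 4 + 1 + 12 + 1 + 16 = 65.
65 ÷ 32 = 2 complete bars with 1 thirty-second note remaining.

1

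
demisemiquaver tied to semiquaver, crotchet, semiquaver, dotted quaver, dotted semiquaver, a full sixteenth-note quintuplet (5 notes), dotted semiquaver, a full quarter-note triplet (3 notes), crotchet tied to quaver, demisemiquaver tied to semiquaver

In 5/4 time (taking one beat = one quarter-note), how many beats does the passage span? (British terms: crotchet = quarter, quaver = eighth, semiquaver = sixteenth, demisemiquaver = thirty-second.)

One quarter-note beat = 8 thirty-second notes.
Each duration in thirty-second notes: demisemiquaver tied to semiquaver (demisemiquaver + semiquaver) = 3; crotchet = 8; semiquaver = 2; dotted quaver = 6; dotted semiquaver = 3; a full sixteenth-note quintuplet (5 notes) (five quintuplet sixteenths span one quarter) = 8; dotted semiquaver = 3; a full quarter-note triplet (3 notes) (three triplet quarters span one half) = 16; crotchet tied to quaver (crotchet + quaver) = 12; demisemiquaver tied to semiquaver (demisemiquaver + semiquaver) = 3.
Altogether 3 + 8 + 2 + 6 + 3 + 8 + 3 + 16 + 12 + 3 = 64.
64 ÷ 8 = 8 beats.

8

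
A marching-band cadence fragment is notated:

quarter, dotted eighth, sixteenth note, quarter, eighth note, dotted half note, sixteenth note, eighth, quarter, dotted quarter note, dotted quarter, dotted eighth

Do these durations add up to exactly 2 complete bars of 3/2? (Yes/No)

One bar of 3/2 = 24 sixteenth notes, so 2 bars = 48.
Convert each value to sixteenth notes: quarter = 4; dotted eighth = 3; sixteenth note = 1; quarter = 4; eighth note = 2; dotted half note = 12; sixteenth note = 1; eighth = 2; quarter = 4; dotted quarter note = 6; dotted quarter = 6; dotted eighth = 3.
Altogether 4 + 3 + 1 + 4 + 2 + 12 + 1 + 2 + 4 + 6 + 6 + 3 = 48.
48 equals 48, so the answer is Yes.

Yes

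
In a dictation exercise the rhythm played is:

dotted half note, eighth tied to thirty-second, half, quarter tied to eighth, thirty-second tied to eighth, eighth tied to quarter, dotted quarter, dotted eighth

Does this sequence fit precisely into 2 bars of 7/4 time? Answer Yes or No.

One bar of 7/4 = 56 thirty-second notes, so 2 bars = 112.
Each duration in thirty-second notes: dotted half note = 24; eighth tied to thirty-second (eighth + thirty-second) = 5; half = 16; quarter tied to eighth (quarter + eighth) = 12; thirty-second tied to eighth (thirty-second + eighth) = 5; eighth tied to quarter (eighth + quarter) = 12; dotted quarter = 12; dotted eighth = 6.
Sum: 24 + 5 + 16 + 12 + 5 + 12 + 12 + 6 = 92.
92 falls short of 112, so the answer is No.

No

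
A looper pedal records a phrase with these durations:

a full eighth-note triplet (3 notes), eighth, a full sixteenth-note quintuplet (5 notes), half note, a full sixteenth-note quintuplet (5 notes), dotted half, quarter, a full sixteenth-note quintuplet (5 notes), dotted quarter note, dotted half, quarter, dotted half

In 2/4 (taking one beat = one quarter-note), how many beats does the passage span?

One quarter-note beat = 2 eighth notes.
Each duration in eighth notes: a full eighth-note triplet (3 notes) (three triplet eighths span one quarter) = 2; eighth = 1; a full sixteenth-note quintuplet (5 notes) (five quintuplet sixteenths span one quarter) = 2; half note = 4; a full sixteenth-note quintuplet (5 notes) (five quintuplet sixteenths span one quarter) = 2; dotted half = 6; quarter = 2; a full sixteenth-note quintuplet (5 notes) (five quintuplet sixteenths span one quarter) = 2; dotted quarter note = 3; dotted half = 6; quarter = 2; dotted half = 6.
Total: 2 + 1 + 2 + 4 + 2 + 6 + 2 + 2 + 3 + 6 + 2 + 6 = 38.
38 ÷ 2 = 19 beats.

19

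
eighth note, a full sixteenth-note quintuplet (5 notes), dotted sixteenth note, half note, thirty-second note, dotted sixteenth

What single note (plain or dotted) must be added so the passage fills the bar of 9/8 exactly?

thirty-second note

The bar of 9/8 = 36 thirty-second notes.
Express everything in thirty-second notes: eighth note = 4; a full sixteenth-note quintuplet (5 notes) (five quintuplet sixteenths span one quarter) = 8; dotted sixteenth note = 3; half note = 16; thirty-second note = 1; dotted sixteenth = 3.
Total: 4 + 8 + 3 + 16 + 1 + 3 = 35.
Remaining: 36 − 35 = 1 thirty-second note, which is a thirty-second note.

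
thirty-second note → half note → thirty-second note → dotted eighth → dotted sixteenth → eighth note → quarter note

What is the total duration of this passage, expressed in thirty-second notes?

Express everything in thirty-second notes: thirty-second note = 1; half note = 16; thirty-second note = 1; dotted eighth = 6; dotted sixteenth = 3; eighth note = 4; quarter note = 8.
Adding: 1 + 16 + 1 + 6 + 3 + 4 + 8 = 39 thirty-second notes.

39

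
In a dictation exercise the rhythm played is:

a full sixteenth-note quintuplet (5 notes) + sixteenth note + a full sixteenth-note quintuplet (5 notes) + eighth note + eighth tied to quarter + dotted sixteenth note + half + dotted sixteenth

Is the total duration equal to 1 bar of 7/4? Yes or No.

One bar of 7/4 = 56 thirty-second notes.
Working in thirty-second notes: a full sixteenth-note quintuplet (5 notes) (five quintuplet sixteenths span one quarter) = 8; sixteenth note = 2; a full sixteenth-note quintuplet (5 notes) (five quintuplet sixteenths span one quarter) = 8; eighth note = 4; eighth tied to quarter (eighth + quarter) = 12; dotted sixteenth note = 3; half = 16; dotted sixteenth = 3.
Adding: 8 + 2 + 8 + 4 + 12 + 3 + 16 + 3 = 56.
56 equals 56, so the answer is Yes.

Yes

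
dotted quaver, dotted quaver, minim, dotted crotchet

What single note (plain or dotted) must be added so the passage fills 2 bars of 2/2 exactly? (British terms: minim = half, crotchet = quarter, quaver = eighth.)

2 bars of 2/2 = 32 sixteenth notes.
Each duration in sixteenth notes: dotted quaver = 3; dotted quaver = 3; minim = 8; dotted crotchet = 6.
Total: 3 + 3 + 8 + 6 = 20.
Remaining: 32 − 20 = 12 sixteenth notes, which is a dotted half note.

dotted half note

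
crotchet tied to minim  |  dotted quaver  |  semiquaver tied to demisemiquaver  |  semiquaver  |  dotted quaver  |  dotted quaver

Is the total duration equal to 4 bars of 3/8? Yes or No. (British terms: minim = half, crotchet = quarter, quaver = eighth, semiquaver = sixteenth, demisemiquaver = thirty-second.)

No

One bar of 3/8 = 12 thirty-second notes, so 4 bars = 48.
In thirty-second notes: crotchet tied to minim (crotchet + minim) = 24; dotted quaver = 6; semiquaver tied to demisemiquaver (semiquaver + demisemiquaver) = 3; semiquaver = 2; dotted quaver = 6; dotted quaver = 6.
Adding: 24 + 6 + 3 + 2 + 6 + 6 = 47.
47 falls short of 48, so the answer is No.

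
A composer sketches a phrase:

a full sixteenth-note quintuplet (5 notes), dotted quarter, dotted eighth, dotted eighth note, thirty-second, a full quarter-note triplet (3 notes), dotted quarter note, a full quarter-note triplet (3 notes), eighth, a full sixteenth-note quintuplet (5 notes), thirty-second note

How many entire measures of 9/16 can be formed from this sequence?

5

One bar of 9/16 = 18 thirty-second notes.
Each duration in thirty-second notes: a full sixteenth-note quintuplet (5 notes) (five quintuplet sixteenths span one quarter) = 8; dotted quarter = 12; dotted eighth = 6; dotted eighth note = 6; thirty-second = 1; a full quarter-note triplet (3 notes) (three triplet quarters span one half) = 16; dotted quarter note = 12; a full quarter-note triplet (3 notes) (three triplet quarters span one half) = 16; eighth = 4; a full sixteenth-note quintuplet (5 notes) (five quintuplet sixteenths span one quarter) = 8; thirty-second note = 1.
Total: 8 + 12 + 6 + 6 + 1 + 16 + 12 + 16 + 4 + 8 + 1 = 90.
90 ÷ 18 = 5 complete bars with 0 left over.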